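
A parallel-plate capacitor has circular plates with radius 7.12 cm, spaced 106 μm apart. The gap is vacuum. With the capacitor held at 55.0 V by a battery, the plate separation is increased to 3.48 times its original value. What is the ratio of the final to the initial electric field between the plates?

0.287

Battery connected ⇒ V is held fixed.
E = V/d, so E₂/E₁ = d₁/d₂ = 0.287.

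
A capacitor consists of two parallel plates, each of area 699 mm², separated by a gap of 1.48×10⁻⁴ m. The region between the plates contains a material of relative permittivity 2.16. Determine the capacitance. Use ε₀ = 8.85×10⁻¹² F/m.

C ≈ 90.3 pF

A = 699 mm² = 6.99×10⁻⁴ m².
C = κε₀A/d = 2.16 × 8.85×10⁻¹² × 6.99×10⁻⁴ / 1.48×10⁻⁴ = 9.03×10⁻¹¹ F.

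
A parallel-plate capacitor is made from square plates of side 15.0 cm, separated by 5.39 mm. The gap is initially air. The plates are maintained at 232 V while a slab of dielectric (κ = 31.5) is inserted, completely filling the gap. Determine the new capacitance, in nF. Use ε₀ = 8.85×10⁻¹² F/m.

C ≈ 1.16 nF

A = (15.0 cm)² = 2.25×10⁻² m².
Initially C₁ = ε₀A/d = 8.85×10⁻¹² × 2.25×10⁻² / 5.39×10⁻³ = 3.69×10⁻¹¹ F.
C = κε₀A/d scales with κ, so C₂/C₁ = κ = 31.5.
C₂ = 31.5 × 3.69×10⁻¹¹ = 1.16×10⁻⁹ F.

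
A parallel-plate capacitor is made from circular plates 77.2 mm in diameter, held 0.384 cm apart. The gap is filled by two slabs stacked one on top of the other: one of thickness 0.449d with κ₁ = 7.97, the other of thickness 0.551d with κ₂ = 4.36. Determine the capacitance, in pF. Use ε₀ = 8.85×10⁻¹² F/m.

A = π(77.2/2 mm)² = 4.68×10⁻³ m².
Stacked slabs ⇒ two capacitors in series, each with the full plate area.
C₁ = κ₁ε₀A/d₁ = 7.97 × 8.85×10⁻¹² × 4.68×10⁻³ / 1.72×10⁻³ = 1.91×10⁻¹⁰ F.
C₂ = κ₂ε₀A/d₂ = 4.36 × 8.85×10⁻¹² × 4.68×10⁻³ / 2.12×10⁻³ = 8.54×10⁻¹¹ F.
C = (1/C₁ + 1/C₂)⁻¹ = 5.90×10⁻¹¹ F.

59.0 pF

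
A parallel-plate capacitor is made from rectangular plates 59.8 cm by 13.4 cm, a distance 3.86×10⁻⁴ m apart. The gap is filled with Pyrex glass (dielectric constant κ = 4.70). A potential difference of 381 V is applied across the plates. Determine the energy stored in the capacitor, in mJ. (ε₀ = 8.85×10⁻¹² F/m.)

A = 59.8 × 13.4 cm² = 8.01×10⁻² m².
C = κε₀A/d = 4.70 × 8.85×10⁻¹² × 8.01×10⁻² / 3.86×10⁻⁴ = 8.63×10⁻⁹ F.
U = ½CV² = ½ × 8.63×10⁻⁹ × (381)² = 6.27×10⁻⁴ J.

0.627 mJ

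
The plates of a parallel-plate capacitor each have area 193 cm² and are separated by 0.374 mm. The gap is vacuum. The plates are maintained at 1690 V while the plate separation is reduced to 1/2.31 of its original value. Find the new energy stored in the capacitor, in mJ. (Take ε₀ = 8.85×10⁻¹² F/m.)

1.51 mJ

A = 193 cm² = 1.93×10⁻² m².
Initially C₁ = ε₀A/d = 8.85×10⁻¹² × 1.93×10⁻² / 3.74×10⁻⁴ = 4.57×10⁻¹⁰ F.
U₁ = 6.52×10⁻⁴ J.
Battery connected ⇒ V is held fixed. C₂ = 2.31 C₁ and U = ½CV², so U₂/U₁ = C₂/C₁ = 2.31.
U₂ = 2.31 × 6.52×10⁻⁴ = 1.51×10⁻³ J.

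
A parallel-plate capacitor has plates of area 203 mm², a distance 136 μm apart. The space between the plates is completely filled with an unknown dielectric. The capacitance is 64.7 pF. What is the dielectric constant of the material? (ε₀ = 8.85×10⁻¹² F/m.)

A = 203 mm² = 2.03×10⁻⁴ m².
κ = Cd/(ε₀A) = 6.47×10⁻¹¹ × 1.36×10⁻⁴ / (8.85×10⁻¹² × 2.03×10⁻⁴) = 4.90.

κ ≈ 4.90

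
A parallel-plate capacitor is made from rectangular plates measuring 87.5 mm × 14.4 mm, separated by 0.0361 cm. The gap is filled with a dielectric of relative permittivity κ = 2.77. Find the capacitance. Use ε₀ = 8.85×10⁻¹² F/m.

C ≈ 85.6 pF

A = 87.5 × 14.4 mm² = 1.26×10⁻³ m².
C = κε₀A/d = 2.77 × 8.85×10⁻¹² × 1.26×10⁻³ / 3.61×10⁻⁴ = 8.56×10⁻¹¹ F.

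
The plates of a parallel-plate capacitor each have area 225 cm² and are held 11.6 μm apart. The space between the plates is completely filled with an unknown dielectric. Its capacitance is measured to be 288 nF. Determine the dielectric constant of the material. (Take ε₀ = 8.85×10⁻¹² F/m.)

κ ≈ 16.8

A = 225 cm² = 2.25×10⁻² m².
κ = Cd/(ε₀A) = 2.88×10⁻⁷ × 1.16×10⁻⁵ / (8.85×10⁻¹² × 2.25×10⁻²) = 16.8.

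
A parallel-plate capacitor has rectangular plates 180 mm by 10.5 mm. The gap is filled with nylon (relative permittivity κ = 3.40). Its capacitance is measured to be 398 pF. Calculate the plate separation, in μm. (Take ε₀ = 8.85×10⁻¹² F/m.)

d ≈ 143 μm

A = 180 × 10.5 mm² = 1.89×10⁻³ m².
d = κε₀A/C = 3.40 × 8.85×10⁻¹² × 1.89×10⁻³ / 3.98×10⁻¹⁰ = 1.43×10⁻⁴ m.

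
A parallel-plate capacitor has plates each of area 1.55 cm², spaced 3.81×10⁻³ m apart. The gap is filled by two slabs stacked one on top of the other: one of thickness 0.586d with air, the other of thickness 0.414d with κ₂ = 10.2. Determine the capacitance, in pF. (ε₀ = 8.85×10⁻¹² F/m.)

A = 1.55 cm² = 1.55×10⁻⁴ m².
Stacked slabs ⇒ two capacitors in series, each with the full plate area.
C₁ = κ₁ε₀A/d₁ = 1.00 × 8.85×10⁻¹² × 1.55×10⁻⁴ / 2.23×10⁻³ = 6.14×10⁻¹³ F.
C₂ = κ₂ε₀A/d₂ = 10.2 × 8.85×10⁻¹² × 1.55×10⁻⁴ / 1.58×10⁻³ = 8.87×10⁻¹² F.
C = (1/C₁ + 1/C₂)⁻¹ = 5.75×10⁻¹³ F.

C ≈ 0.575 pF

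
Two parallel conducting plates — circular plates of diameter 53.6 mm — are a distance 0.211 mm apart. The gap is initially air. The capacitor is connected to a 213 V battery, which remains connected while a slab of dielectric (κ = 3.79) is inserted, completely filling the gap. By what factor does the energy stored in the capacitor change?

Battery connected ⇒ V is held fixed.
C₂ = 3.79 C₁ and U = ½CV², so U₂/U₁ = C₂/C₁ = 3.79.

3.79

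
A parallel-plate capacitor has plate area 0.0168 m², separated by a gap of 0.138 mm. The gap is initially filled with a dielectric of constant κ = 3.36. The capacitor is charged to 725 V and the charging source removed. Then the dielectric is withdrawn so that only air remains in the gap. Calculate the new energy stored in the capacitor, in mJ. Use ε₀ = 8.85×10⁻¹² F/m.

3.20 mJ

Initially C₁ = κε₀A/d = 3.36 × 8.85×10⁻¹² × 1.68×10⁻² / 1.38×10⁻⁴ = 3.62×10⁻⁹ F.
U₁ = 9.51×10⁻⁴ J.
Isolated ⇒ Q is held fixed. C₂ = 0.298 C₁ and U = Q²/(2C), so U₂/U₁ = C₁/C₂ = 3.36.
U₂ = 3.36 × 9.51×10⁻⁴ = 3.20×10⁻³ J.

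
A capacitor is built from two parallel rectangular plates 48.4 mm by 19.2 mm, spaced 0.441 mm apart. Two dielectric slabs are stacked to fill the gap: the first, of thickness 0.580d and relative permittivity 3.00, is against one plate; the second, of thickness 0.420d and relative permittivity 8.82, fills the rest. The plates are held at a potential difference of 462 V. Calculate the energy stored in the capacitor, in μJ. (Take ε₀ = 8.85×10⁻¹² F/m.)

U ≈ 8.26 μJ

A = 48.4 × 19.2 mm² = 9.29×10⁻⁴ m².
Stacked slabs ⇒ two capacitors in series, each with the full plate area.
C₁ = κ₁ε₀A/d₁ = 3.00 × 8.85×10⁻¹² × 9.29×10⁻⁴ / 2.56×10⁻⁴ = 9.65×10⁻¹¹ F.
C₂ = κ₂ε₀A/d₂ = 8.82 × 8.85×10⁻¹² × 9.29×10⁻⁴ / 1.85×10⁻⁴ = 3.92×10⁻¹⁰ F.
C = (1/C₁ + 1/C₂)⁻¹ = 7.74×10⁻¹¹ F.
U = ½CV² = ½ × 7.74×10⁻¹¹ × (462)² = 8.26×10⁻⁶ J.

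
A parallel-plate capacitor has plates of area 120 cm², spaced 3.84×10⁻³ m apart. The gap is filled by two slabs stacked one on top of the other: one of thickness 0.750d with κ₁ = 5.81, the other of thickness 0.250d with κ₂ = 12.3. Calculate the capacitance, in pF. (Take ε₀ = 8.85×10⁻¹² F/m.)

185 pF

A = 120 cm² = 1.20×10⁻² m².
Stacked slabs ⇒ two capacitors in series, each with the full plate area.
C₁ = κ₁ε₀A/d₁ = 5.81 × 8.85×10⁻¹² × 1.20×10⁻² / 2.88×10⁻³ = 2.14×10⁻¹⁰ F.
C₂ = κ₂ε₀A/d₂ = 12.3 × 8.85×10⁻¹² × 1.20×10⁻² / 9.60×10⁻⁴ = 1.36×10⁻⁹ F.
C = (1/C₁ + 1/C₂)⁻¹ = 1.85×10⁻¹⁰ F.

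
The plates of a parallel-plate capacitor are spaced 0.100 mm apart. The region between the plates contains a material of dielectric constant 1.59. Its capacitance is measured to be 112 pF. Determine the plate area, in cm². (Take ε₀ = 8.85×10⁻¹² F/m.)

A ≈ 7.96 cm²

A = Cd/(κε₀) = 1.12×10⁻¹⁰ × 1.00×10⁻⁴ / (1.59 × 8.85×10⁻¹²) = 7.96×10⁻⁴ m².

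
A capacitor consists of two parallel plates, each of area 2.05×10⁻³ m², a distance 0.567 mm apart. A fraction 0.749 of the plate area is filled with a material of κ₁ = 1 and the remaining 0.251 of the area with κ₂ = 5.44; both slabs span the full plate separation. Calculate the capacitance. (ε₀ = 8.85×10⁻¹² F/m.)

67.7 pF

Side-by-side slabs ⇒ two capacitors in parallel, each spanning the full gap.
C₁ = κ₁ε₀A₁/d = 1.00 × 8.85×10⁻¹² × 1.54×10⁻³ / 5.67×10⁻⁴ = 2.40×10⁻¹¹ F.
C₂ = κ₂ε₀A₂/d = 5.44 × 8.85×10⁻¹² × 5.15×10⁻⁴ / 5.67×10⁻⁴ = 4.37×10⁻¹¹ F.
C = C₁ + C₂ = 6.77×10⁻¹¹ F.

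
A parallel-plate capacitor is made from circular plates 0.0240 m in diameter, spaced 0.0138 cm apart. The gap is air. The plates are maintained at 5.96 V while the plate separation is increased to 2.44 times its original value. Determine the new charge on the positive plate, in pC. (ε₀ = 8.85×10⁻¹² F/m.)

Q ≈ 70.9 pC

A = π(0.0240/2 m)² = 4.52×10⁻⁴ m².
Initially C₁ = ε₀A/d = 8.85×10⁻¹² × 4.52×10⁻⁴ / 1.38×10⁻⁴ = 2.90×10⁻¹¹ F.
Q₁ = 1.73×10⁻¹⁰ C.
Battery connected ⇒ V is held fixed. C₂ = 0.410 C₁ and Q = CV, so Q₂/Q₁ = C₂/C₁ = 0.410.
Q₂ = 0.410 × 1.73×10⁻¹⁰ = 7.09×10⁻¹¹ C.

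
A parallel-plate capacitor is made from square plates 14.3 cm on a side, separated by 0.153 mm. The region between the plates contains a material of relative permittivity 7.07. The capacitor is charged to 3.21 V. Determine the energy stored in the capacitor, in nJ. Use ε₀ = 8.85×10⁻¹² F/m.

A = (14.3 cm)² = 2.04×10⁻² m².
C = κε₀A/d = 7.07 × 8.85×10⁻¹² × 2.04×10⁻² / 1.53×10⁻⁴ = 8.36×10⁻⁹ F.
U = ½CV² = ½ × 8.36×10⁻⁹ × (3.21)² = 4.31×10⁻⁸ J.

U ≈ 43.1 nJ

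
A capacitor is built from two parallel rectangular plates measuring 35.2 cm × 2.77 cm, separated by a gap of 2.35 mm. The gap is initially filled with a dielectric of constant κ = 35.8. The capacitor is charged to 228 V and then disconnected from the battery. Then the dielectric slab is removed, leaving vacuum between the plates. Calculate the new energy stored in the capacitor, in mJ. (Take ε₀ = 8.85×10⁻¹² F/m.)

A = 35.2 × 2.77 cm² = 9.75×10⁻³ m².
Initially C₁ = κε₀A/d = 35.8 × 8.85×10⁻¹² × 9.75×10⁻³ / 2.35×10⁻³ = 1.31×10⁻⁹ F.
U₁ = 3.42×10⁻⁵ J.
Isolated ⇒ Q is held fixed. C₂ = 0.0279 C₁ and U = Q²/(2C), so U₂/U₁ = C₁/C₂ = 35.8.
U₂ = 35.8 × 3.42×10⁻⁵ = 1.22×10⁻³ J.

U ≈ 1.22 mJ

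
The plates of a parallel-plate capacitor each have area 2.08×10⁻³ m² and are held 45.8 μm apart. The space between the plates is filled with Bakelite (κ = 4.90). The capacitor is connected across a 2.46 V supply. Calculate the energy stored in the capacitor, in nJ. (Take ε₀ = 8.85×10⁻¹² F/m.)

C = κε₀A/d = 4.90 × 8.85×10⁻¹² × 2.08×10⁻³ / 4.58×10⁻⁵ = 1.97×10⁻⁹ F.
U = ½CV² = ½ × 1.97×10⁻⁹ × (2.46)² = 5.96×10⁻⁹ J.

U ≈ 5.96 nJ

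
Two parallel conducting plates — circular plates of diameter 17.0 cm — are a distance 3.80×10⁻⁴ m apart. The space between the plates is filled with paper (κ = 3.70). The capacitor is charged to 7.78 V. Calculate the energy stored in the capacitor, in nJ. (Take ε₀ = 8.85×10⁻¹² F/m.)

A = π(17.0/2 cm)² = 2.27×10⁻² m².
C = κε₀A/d = 3.70 × 8.85×10⁻¹² × 2.27×10⁻² / 3.80×10⁻⁴ = 1.96×10⁻⁹ F.
U = ½CV² = ½ × 1.96×10⁻⁹ × (7.78)² = 5.92×10⁻⁸ J.

59.2 nJ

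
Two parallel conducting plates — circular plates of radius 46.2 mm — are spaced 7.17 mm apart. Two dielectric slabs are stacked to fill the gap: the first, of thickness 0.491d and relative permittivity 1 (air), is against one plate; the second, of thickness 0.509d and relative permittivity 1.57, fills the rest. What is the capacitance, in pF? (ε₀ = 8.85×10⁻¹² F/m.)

10.2 pF

A = π(46.2 mm)² = 6.71×10⁻³ m².
Stacked slabs ⇒ two capacitors in series, each with the full plate area.
C₁ = κ₁ε₀A/d₁ = 1.00 × 8.85×10⁻¹² × 6.71×10⁻³ / 3.52×10⁻³ = 1.69×10⁻¹¹ F.
C₂ = κ₂ε₀A/d₂ = 1.57 × 8.85×10⁻¹² × 6.71×10⁻³ / 3.65×10⁻³ = 2.55×10⁻¹¹ F.
C = (1/C₁ + 1/C₂)⁻¹ = 1.02×10⁻¹¹ F.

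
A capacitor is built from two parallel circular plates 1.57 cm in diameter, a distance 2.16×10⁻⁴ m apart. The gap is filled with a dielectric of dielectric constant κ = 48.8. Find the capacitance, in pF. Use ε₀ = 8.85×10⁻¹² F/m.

C ≈ 387 pF

A = π(1.57/2 cm)² = 1.94×10⁻⁴ m².
C = κε₀A/d = 48.8 × 8.85×10⁻¹² × 1.94×10⁻⁴ / 2.16×10⁻⁴ = 3.87×10⁻¹⁰ F.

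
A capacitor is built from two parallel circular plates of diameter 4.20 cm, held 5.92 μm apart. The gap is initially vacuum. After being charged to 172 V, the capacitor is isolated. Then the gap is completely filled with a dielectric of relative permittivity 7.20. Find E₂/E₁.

Isolated ⇒ Q is held fixed.
V₂ = Q/C₂ = V₁/7.20; E = V/d, so E₂/E₁ = (V₂/V₁)(d₁/d₂) = 0.139.

0.139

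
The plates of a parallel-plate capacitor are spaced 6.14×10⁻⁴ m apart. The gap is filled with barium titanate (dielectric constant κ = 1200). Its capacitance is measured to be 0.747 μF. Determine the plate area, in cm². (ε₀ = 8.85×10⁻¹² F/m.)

432 cm²

A = Cd/(κε₀) = 7.47×10⁻⁷ × 6.14×10⁻⁴ / (1200 × 8.85×10⁻¹²) = 4.32×10⁻² m².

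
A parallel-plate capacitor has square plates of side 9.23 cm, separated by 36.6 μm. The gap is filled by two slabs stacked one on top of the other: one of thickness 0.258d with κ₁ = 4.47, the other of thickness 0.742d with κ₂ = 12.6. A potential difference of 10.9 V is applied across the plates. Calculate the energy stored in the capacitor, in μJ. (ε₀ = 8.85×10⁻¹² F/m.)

A = (9.23 cm)² = 8.52×10⁻³ m².
Stacked slabs ⇒ two capacitors in series, each with the full plate area.
C₁ = κ₁ε₀A/d₁ = 4.47 × 8.85×10⁻¹² × 8.52×10⁻³ / 9.44×10⁻⁶ = 3.57×10⁻⁸ F.
C₂ = κ₂ε₀A/d₂ = 12.6 × 8.85×10⁻¹² × 8.52×10⁻³ / 2.72×10⁻⁵ = 3.50×10⁻⁸ F.
C = (1/C₁ + 1/C₂)⁻¹ = 1.77×10⁻⁸ F.
U = ½CV² = ½ × 1.77×10⁻⁸ × (10.9)² = 1.05×10⁻⁶ J.

U ≈ 1.05 μJ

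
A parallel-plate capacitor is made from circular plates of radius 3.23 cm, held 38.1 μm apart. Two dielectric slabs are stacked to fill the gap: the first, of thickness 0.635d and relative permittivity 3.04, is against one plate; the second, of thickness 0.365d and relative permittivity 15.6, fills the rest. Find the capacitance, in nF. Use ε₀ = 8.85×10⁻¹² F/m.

3.28 nF

A = π(3.23 cm)² = 3.28×10⁻³ m².
Stacked slabs ⇒ two capacitors in series, each with the full plate area.
C₁ = κ₁ε₀A/d₁ = 3.04 × 8.85×10⁻¹² × 3.28×10⁻³ / 2.42×10⁻⁵ = 3.64×10⁻⁹ F.
C₂ = κ₂ε₀A/d₂ = 15.6 × 8.85×10⁻¹² × 3.28×10⁻³ / 1.39×10⁻⁵ = 3.25×10⁻⁸ F.
C = (1/C₁ + 1/C₂)⁻¹ = 3.28×10⁻⁹ F.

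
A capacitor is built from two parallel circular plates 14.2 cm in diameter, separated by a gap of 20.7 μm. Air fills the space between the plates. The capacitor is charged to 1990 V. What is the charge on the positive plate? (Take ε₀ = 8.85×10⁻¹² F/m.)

A = π(14.2/2 cm)² = 1.58×10⁻² m².
C = ε₀A/d = 8.85×10⁻¹² × 1.58×10⁻² / 2.07×10⁻⁵ = 6.77×10⁻⁹ F.
Q = CV = 6.77×10⁻⁹ × 1990 = 1.35×10⁻⁵ C.

Q ≈ 13.5 μC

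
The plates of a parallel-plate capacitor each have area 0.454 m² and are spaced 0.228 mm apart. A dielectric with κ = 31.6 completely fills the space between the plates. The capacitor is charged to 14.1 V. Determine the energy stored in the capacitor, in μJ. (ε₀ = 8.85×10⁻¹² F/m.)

55.4 μJ

C = κε₀A/d = 31.6 × 8.85×10⁻¹² × 0.454 / 2.28×10⁻⁴ = 5.57×10⁻⁷ F.
U = ½CV² = ½ × 5.57×10⁻⁷ × (14.1)² = 5.54×10⁻⁵ J.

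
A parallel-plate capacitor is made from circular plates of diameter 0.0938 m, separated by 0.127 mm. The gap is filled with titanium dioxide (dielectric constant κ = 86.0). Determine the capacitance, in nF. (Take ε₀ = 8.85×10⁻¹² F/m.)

C ≈ 41.4 nF

A = π(0.0938/2 m)² = 6.91×10⁻³ m².
C = κε₀A/d = 86.0 × 8.85×10⁻¹² × 6.91×10⁻³ / 1.27×10⁻⁴ = 4.14×10⁻⁸ F.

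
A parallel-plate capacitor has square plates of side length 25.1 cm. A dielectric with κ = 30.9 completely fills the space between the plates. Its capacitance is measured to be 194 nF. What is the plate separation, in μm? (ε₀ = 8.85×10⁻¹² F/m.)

A = (25.1 cm)² = 6.30×10⁻² m².
d = κε₀A/C = 30.9 × 8.85×10⁻¹² × 6.30×10⁻² / 1.94×10⁻⁷ = 8.88×10⁻⁵ m.

88.8 μm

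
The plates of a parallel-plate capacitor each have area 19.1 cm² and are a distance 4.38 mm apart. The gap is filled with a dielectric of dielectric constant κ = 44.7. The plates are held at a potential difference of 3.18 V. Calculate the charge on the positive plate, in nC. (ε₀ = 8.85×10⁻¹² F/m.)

A = 19.1 cm² = 1.91×10⁻³ m².
C = κε₀A/d = 44.7 × 8.85×10⁻¹² × 1.91×10⁻³ / 4.38×10⁻³ = 1.73×10⁻¹⁰ F.
Q = CV = 1.73×10⁻¹⁰ × 3.18 = 5.49×10⁻¹⁰ C.

Q ≈ 0.549 nC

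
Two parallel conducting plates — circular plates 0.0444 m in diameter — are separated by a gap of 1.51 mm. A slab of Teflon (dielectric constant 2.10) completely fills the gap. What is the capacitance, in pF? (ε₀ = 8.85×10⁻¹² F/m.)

A = π(0.0444/2 m)² = 1.55×10⁻³ m².
C = κε₀A/d = 2.10 × 8.85×10⁻¹² × 1.55×10⁻³ / 1.51×10⁻³ = 1.91×10⁻¹¹ F.

19.1 pF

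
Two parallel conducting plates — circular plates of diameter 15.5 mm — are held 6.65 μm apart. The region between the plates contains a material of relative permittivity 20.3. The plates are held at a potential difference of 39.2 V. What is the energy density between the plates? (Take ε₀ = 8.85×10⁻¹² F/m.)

3.12×10⁹ μJ/m³

E = V/d = 39.2 / 6.65×10⁻⁶ = 5.89×10⁶ V/m.
u = ½κε₀E² = ½ × 20.3 × 8.85×10⁻¹² × (5.89×10⁶)² = 3.12×10³ J/m³.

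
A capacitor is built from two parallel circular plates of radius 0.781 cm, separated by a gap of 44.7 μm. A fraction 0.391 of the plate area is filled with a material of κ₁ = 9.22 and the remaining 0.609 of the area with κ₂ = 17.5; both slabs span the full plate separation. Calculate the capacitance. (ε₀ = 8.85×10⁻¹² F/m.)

C ≈ 0.541 nF

A = π(0.781 cm)² = 1.92×10⁻⁴ m².
Side-by-side slabs ⇒ two capacitors in parallel, each spanning the full gap.
C₁ = κ₁ε₀A₁/d = 9.22 × 8.85×10⁻¹² × 7.49×10⁻⁵ / 4.47×10⁻⁵ = 1.37×10⁻¹⁰ F.
C₂ = κ₂ε₀A₂/d = 17.5 × 8.85×10⁻¹² × 1.17×10⁻⁴ / 4.47×10⁻⁵ = 4.04×10⁻¹⁰ F.
C = C₁ + C₂ = 5.41×10⁻¹⁰ F.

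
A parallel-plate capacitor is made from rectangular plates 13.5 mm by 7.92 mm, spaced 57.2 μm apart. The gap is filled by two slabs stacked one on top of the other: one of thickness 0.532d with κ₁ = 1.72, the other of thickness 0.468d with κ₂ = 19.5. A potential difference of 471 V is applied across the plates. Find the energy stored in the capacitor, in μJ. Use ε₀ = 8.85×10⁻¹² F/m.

A = 13.5 × 7.92 mm² = 1.07×10⁻⁴ m².
Stacked slabs ⇒ two capacitors in series, each with the full plate area.
C₁ = κ₁ε₀A/d₁ = 1.72 × 8.85×10⁻¹² × 1.07×10⁻⁴ / 3.04×10⁻⁵ = 5.35×10⁻¹¹ F.
C₂ = κ₂ε₀A/d₂ = 19.5 × 8.85×10⁻¹² × 1.07×10⁻⁴ / 2.68×10⁻⁵ = 6.89×10⁻¹⁰ F.
C = (1/C₁ + 1/C₂)⁻¹ = 4.96×10⁻¹¹ F.
U = ½CV² = ½ × 4.96×10⁻¹¹ × (471)² = 5.51×10⁻⁶ J.

5.51 μJ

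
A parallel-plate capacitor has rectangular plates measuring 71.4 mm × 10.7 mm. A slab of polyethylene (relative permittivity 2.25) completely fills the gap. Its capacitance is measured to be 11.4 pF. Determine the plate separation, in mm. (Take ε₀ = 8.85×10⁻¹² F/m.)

A = 71.4 × 10.7 mm² = 7.64×10⁻⁴ m².
d = κε₀A/C = 2.25 × 8.85×10⁻¹² × 7.64×10⁻⁴ / 1.14×10⁻¹¹ = 1.33×10⁻³ m.

1.33 mm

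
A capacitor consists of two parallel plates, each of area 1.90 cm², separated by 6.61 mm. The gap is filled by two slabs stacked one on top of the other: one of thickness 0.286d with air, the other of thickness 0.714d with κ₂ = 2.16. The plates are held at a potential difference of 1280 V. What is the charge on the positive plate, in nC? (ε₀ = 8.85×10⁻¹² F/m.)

A = 1.90 cm² = 1.90×10⁻⁴ m².
Stacked slabs ⇒ two capacitors in series, each with the full plate area.
C₁ = κ₁ε₀A/d₁ = 1.00 × 8.85×10⁻¹² × 1.90×10⁻⁴ / 1.89×10⁻³ = 8.89×10⁻¹³ F.
C₂ = κ₂ε₀A/d₂ = 2.16 × 8.85×10⁻¹² × 1.90×10⁻⁴ / 4.72×10⁻³ = 7.70×10⁻¹³ F.
C = (1/C₁ + 1/C₂)⁻¹ = 4.13×10⁻¹³ F.
Q = CV = 4.13×10⁻¹³ × 1280 = 5.28×10⁻¹⁰ C.

Q ≈ 0.528 nC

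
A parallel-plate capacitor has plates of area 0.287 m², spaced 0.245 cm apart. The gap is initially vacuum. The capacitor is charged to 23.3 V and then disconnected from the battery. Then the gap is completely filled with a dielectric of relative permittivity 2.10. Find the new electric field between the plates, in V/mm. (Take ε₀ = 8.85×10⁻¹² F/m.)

4.53 V/mm

Initially C₁ = ε₀A/d = 8.85×10⁻¹² × 0.287 / 2.45×10⁻³ = 1.04×10⁻⁹ F.
E₁ = 9.51×10³ V/m.
Isolated ⇒ Q is held fixed. V₂ = Q/C₂ = V₁/2.10; E = V/d, so E₂/E₁ = (V₂/V₁)(d₁/d₂) = 0.476.
E₂ = 0.476 × 9.51×10³ = 4.53×10³ V/m.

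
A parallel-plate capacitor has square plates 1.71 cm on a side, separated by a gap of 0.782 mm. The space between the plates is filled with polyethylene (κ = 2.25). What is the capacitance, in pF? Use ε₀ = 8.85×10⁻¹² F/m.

A = (1.71 cm)² = 2.92×10⁻⁴ m².
C = κε₀A/d = 2.25 × 8.85×10⁻¹² × 2.92×10⁻⁴ / 7.82×10⁻⁴ = 7.45×10⁻¹² F.

7.45 pF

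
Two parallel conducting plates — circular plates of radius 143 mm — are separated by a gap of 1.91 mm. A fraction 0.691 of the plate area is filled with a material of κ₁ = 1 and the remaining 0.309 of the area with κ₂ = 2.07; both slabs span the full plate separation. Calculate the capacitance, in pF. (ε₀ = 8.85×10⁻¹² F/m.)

396 pF

A = π(143 mm)² = 6.42×10⁻² m².
Side-by-side slabs ⇒ two capacitors in parallel, each spanning the full gap.
C₁ = κ₁ε₀A₁/d = 1.00 × 8.85×10⁻¹² × 4.44×10⁻² / 1.91×10⁻³ = 2.06×10⁻¹⁰ F.
C₂ = κ₂ε₀A₂/d = 2.07 × 8.85×10⁻¹² × 1.99×10⁻² / 1.91×10⁻³ = 1.90×10⁻¹⁰ F.
C = C₁ + C₂ = 3.96×10⁻¹⁰ F.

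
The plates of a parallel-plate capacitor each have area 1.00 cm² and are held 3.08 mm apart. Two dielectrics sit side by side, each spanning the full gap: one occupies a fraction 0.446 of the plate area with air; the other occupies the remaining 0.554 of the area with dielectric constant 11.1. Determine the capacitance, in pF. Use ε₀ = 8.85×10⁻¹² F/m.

1.90 pF

A = 1.00 cm² = 1.00×10⁻⁴ m².
Side-by-side slabs ⇒ two capacitors in parallel, each spanning the full gap.
C₁ = κ₁ε₀A₁/d = 1.00 × 8.85×10⁻¹² × 4.46×10⁻⁵ / 3.08×10⁻³ = 1.28×10⁻¹³ F.
C₂ = κ₂ε₀A₂/d = 11.1 × 8.85×10⁻¹² × 5.54×10⁻⁵ / 3.08×10⁻³ = 1.77×10⁻¹² F.
C = C₁ + C₂ = 1.90×10⁻¹² F.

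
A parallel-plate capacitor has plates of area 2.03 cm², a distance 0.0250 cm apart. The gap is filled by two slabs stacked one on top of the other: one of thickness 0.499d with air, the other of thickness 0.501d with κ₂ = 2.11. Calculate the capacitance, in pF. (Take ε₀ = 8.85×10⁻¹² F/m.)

9.76 pF

A = 2.03 cm² = 2.03×10⁻⁴ m².
Stacked slabs ⇒ two capacitors in series, each with the full plate area.
C₁ = κ₁ε₀A/d₁ = 1.00 × 8.85×10⁻¹² × 2.03×10⁻⁴ / 1.25×10⁻⁴ = 1.44×10⁻¹¹ F.
C₂ = κ₂ε₀A/d₂ = 2.11 × 8.85×10⁻¹² × 2.03×10⁻⁴ / 1.25×10⁻⁴ = 3.03×10⁻¹¹ F.
C = (1/C₁ + 1/C₂)⁻¹ = 9.76×10⁻¹² F.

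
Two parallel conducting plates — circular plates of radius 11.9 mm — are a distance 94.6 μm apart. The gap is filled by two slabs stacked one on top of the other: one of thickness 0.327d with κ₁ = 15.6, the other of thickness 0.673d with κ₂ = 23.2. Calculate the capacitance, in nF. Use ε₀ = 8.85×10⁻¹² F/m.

C ≈ 0.833 nF

A = π(11.9 mm)² = 4.45×10⁻⁴ m².
Stacked slabs ⇒ two capacitors in series, each with the full plate area.
C₁ = κ₁ε₀A/d₁ = 15.6 × 8.85×10⁻¹² × 4.45×10⁻⁴ / 3.09×10⁻⁵ = 1.99×10⁻⁹ F.
C₂ = κ₂ε₀A/d₂ = 23.2 × 8.85×10⁻¹² × 4.45×10⁻⁴ / 6.37×10⁻⁵ = 1.43×10⁻⁹ F.
C = (1/C₁ + 1/C₂)⁻¹ = 8.33×10⁻¹⁰ F.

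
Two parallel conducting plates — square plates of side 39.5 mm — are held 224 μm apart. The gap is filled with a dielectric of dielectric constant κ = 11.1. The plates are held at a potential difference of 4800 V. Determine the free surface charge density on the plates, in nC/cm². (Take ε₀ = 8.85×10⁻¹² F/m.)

A = (39.5 mm)² = 1.56×10⁻³ m².
C = κε₀A/d = 11.1 × 8.85×10⁻¹² × 1.56×10⁻³ / 2.24×10⁻⁴ = 6.84×10⁻¹⁰ F.
σ = Q/A = CV/A = 6.84×10⁻¹⁰ × 4800 / 1.56×10⁻³ = 2.11×10⁻³ C/m².

σ ≈ 211 nC/cm²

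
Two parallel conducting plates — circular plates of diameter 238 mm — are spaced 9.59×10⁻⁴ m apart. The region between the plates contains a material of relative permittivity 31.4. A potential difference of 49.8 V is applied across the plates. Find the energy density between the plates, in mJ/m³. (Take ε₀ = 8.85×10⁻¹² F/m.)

E = V/d = 49.8 / 9.59×10⁻⁴ = 5.19×10⁴ V/m.
u = ½κε₀E² = ½ × 31.4 × 8.85×10⁻¹² × (5.19×10⁴)² = 0.375 J/m³.

375 mJ/m³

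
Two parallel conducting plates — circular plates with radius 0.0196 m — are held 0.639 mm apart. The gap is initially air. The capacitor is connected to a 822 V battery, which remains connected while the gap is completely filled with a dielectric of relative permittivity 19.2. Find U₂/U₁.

U₂/U₁ ≈ 19.2

Battery connected ⇒ V is held fixed.
C₂ = 19.2 C₁ and U = ½CV², so U₂/U₁ = C₂/C₁ = 19.2.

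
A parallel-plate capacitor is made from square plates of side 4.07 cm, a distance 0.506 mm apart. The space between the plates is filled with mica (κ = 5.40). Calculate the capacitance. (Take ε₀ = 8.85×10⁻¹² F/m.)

C ≈ 156 pF

A = (4.07 cm)² = 1.66×10⁻³ m².
C = κε₀A/d = 5.40 × 8.85×10⁻¹² × 1.66×10⁻³ / 5.06×10⁻⁴ = 1.56×10⁻¹⁰ F.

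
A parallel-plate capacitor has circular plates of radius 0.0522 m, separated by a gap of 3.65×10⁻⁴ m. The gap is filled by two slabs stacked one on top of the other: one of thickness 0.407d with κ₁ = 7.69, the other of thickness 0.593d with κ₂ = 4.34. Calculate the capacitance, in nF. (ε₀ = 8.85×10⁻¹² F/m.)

1.09 nF

A = π(0.0522 m)² = 8.56×10⁻³ m².
Stacked slabs ⇒ two capacitors in series, each with the full plate area.
C₁ = κ₁ε₀A/d₁ = 7.69 × 8.85×10⁻¹² × 8.56×10⁻³ / 1.49×10⁻⁴ = 3.92×10⁻⁹ F.
C₂ = κ₂ε₀A/d₂ = 4.34 × 8.85×10⁻¹² × 8.56×10⁻³ / 2.16×10⁻⁴ = 1.52×10⁻⁹ F.
C = (1/C₁ + 1/C₂)⁻¹ = 1.09×10⁻⁹ F.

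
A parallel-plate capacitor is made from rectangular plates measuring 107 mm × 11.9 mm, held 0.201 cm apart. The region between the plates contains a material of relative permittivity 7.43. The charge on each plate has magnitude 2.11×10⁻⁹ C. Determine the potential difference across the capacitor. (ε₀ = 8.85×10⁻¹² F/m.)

A = 107 × 11.9 mm² = 1.27×10⁻³ m².
C = κε₀A/d = 7.43 × 8.85×10⁻¹² × 1.27×10⁻³ / 2.01×10⁻³ = 4.17×10⁻¹¹ F.
V = Q/C = 2.11×10⁻⁹ / 4.17×10⁻¹¹ = 50.7 V.

50.7 V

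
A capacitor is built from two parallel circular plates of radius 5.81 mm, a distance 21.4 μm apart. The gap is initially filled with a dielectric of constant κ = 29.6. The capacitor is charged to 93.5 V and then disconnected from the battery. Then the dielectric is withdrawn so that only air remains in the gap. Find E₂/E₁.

E₂/E₁ ≈ 29.6

Isolated ⇒ Q is held fixed.
V₂ = Q/C₂ = V₁/0.0338; E = V/d, so E₂/E₁ = (V₂/V₁)(d₁/d₂) = 29.6.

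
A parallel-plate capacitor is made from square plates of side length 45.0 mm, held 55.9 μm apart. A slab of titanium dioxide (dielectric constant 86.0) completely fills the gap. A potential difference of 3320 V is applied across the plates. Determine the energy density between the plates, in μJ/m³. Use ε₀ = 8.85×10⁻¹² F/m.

E = V/d = 3320 / 5.59×10⁻⁵ = 5.94×10⁷ V/m.
u = ½κε₀E² = ½ × 86.0 × 8.85×10⁻¹² × (5.94×10⁷)² = 1.34×10⁶ J/m³.

u ≈ 1.34×10¹² μJ/m³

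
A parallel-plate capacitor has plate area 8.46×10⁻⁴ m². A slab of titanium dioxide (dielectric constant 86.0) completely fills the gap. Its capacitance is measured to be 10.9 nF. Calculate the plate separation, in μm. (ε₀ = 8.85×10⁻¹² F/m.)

d = κε₀A/C = 86.0 × 8.85×10⁻¹² × 8.46×10⁻⁴ / 1.09×10⁻⁸ = 5.91×10⁻⁵ m.

59.1 μm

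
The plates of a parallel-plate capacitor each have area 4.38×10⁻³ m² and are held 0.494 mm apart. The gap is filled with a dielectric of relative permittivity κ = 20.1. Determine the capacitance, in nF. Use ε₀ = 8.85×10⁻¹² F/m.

1.58 nF

C = κε₀A/d = 20.1 × 8.85×10⁻¹² × 4.38×10⁻³ / 4.94×10⁻⁴ = 1.58×10⁻⁹ F.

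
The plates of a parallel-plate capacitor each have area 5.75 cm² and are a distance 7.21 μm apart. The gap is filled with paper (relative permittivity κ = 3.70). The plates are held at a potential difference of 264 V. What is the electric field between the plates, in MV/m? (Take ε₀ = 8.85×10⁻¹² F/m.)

E = V/d = 264 / 7.21×10⁻⁶ = 3.66×10⁷ V/m.

36.6 MV/m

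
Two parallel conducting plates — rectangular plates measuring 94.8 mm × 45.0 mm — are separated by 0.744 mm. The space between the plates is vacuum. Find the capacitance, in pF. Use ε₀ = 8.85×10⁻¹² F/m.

C ≈ 50.7 pF

A = 94.8 × 45.0 mm² = 4.27×10⁻³ m².
C = ε₀A/d = 8.85×10⁻¹² × 4.27×10⁻³ / 7.44×10⁻⁴ = 5.07×10⁻¹¹ F.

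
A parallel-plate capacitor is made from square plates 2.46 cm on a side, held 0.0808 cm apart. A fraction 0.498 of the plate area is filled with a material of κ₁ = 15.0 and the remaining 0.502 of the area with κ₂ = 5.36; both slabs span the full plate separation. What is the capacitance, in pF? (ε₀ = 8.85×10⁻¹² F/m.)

67.3 pF

A = (2.46 cm)² = 6.05×10⁻⁴ m².
Side-by-side slabs ⇒ two capacitors in parallel, each spanning the full gap.
C₁ = κ₁ε₀A₁/d = 15.0 × 8.85×10⁻¹² × 3.01×10⁻⁴ / 8.08×10⁻⁴ = 4.95×10⁻¹¹ F.
C₂ = κ₂ε₀A₂/d = 5.36 × 8.85×10⁻¹² × 3.04×10⁻⁴ / 8.08×10⁻⁴ = 1.78×10⁻¹¹ F.
C = C₁ + C₂ = 6.73×10⁻¹¹ F.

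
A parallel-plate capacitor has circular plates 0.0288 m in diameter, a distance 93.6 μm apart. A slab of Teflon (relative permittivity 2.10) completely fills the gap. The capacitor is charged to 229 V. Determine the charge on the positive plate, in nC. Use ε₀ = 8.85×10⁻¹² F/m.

29.6 nC

A = π(0.0288/2 m)² = 6.51×10⁻⁴ m².
C = κε₀A/d = 2.10 × 8.85×10⁻¹² × 6.51×10⁻⁴ / 9.36×10⁻⁵ = 1.29×10⁻¹⁰ F.
Q = CV = 1.29×10⁻¹⁰ × 229 = 2.96×10⁻⁸ C.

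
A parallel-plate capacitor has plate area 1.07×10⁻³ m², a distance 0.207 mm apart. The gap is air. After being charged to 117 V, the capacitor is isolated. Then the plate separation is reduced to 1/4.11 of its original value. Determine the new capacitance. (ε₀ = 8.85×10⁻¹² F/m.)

C ≈ 188 pF

Initially C₁ = ε₀A/d = 8.85×10⁻¹² × 1.07×10⁻³ / 2.07×10⁻⁴ = 4.57×10⁻¹¹ F.
C = ε₀A/d scales as 1/d, so C₂/C₁ = d₁/d₂ = 4.11.
C₂ = 4.11 × 4.57×10⁻¹¹ = 1.88×10⁻¹⁰ F.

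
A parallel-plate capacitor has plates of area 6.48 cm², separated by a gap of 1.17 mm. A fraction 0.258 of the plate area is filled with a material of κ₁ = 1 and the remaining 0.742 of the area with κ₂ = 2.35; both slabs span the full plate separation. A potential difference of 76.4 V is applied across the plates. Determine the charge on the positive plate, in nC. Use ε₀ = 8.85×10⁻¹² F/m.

0.750 nC

A = 6.48 cm² = 6.48×10⁻⁴ m².
Side-by-side slabs ⇒ two capacitors in parallel, each spanning the full gap.
C₁ = κ₁ε₀A₁/d = 1.00 × 8.85×10⁻¹² × 1.67×10⁻⁴ / 1.17×10⁻³ = 1.26×10⁻¹² F.
C₂ = κ₂ε₀A₂/d = 2.35 × 8.85×10⁻¹² × 4.81×10⁻⁴ / 1.17×10⁻³ = 8.55×10⁻¹² F.
C = C₁ + C₂ = 9.81×10⁻¹² F.
Q = CV = 9.81×10⁻¹² × 76.4 = 7.50×10⁻¹⁰ C.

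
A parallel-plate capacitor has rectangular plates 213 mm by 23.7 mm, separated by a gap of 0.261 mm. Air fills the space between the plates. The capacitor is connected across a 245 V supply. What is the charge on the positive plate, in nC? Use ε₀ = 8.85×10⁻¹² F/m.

41.9 nC

A = 213 × 23.7 mm² = 5.05×10⁻³ m².
C = ε₀A/d = 8.85×10⁻¹² × 5.05×10⁻³ / 2.61×10⁻⁴ = 1.71×10⁻¹⁰ F.
Q = CV = 1.71×10⁻¹⁰ × 245 = 4.19×10⁻⁸ C.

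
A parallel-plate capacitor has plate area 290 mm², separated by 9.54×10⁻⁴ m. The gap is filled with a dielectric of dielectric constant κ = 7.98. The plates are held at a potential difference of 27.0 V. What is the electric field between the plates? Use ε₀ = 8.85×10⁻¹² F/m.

E = V/d = 27.0 / 9.54×10⁻⁴ = 2.83×10⁴ V/m.

28.3 kV/m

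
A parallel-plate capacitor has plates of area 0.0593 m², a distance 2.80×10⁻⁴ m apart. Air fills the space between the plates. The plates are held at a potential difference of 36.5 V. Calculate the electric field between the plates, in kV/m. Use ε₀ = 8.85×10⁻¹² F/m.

130 kV/m

E = V/d = 36.5 / 2.80×10⁻⁴ = 1.30×10⁵ V/m.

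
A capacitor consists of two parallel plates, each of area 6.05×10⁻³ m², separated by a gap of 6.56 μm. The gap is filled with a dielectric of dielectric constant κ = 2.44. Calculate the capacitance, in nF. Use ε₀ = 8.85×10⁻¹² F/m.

C = κε₀A/d = 2.44 × 8.85×10⁻¹² × 6.05×10⁻³ / 6.56×10⁻⁶ = 1.99×10⁻⁸ F.

19.9 nF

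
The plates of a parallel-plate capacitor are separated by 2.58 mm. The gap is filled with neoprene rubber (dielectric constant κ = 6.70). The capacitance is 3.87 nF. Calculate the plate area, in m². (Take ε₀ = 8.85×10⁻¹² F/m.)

0.168 m²

A = Cd/(κε₀) = 3.87×10⁻⁹ × 2.58×10⁻³ / (6.70 × 8.85×10⁻¹²) = 0.168 m².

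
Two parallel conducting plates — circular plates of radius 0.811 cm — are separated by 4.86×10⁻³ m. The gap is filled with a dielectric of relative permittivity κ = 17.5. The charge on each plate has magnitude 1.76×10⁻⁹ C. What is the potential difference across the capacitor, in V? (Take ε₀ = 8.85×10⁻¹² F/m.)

A = π(0.811 cm)² = 2.07×10⁻⁴ m².
C = κε₀A/d = 17.5 × 8.85×10⁻¹² × 2.07×10⁻⁴ / 4.86×10⁻³ = 6.58×10⁻¹² F.
V = Q/C = 1.76×10⁻⁹ / 6.58×10⁻¹² = 2.67×10² V.

V ≈ 267 V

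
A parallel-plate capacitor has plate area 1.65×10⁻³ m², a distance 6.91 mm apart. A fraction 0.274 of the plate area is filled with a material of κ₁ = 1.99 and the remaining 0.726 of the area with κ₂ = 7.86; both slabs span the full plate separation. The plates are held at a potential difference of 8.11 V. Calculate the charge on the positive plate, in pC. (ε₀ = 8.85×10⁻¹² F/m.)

107 pC

Side-by-side slabs ⇒ two capacitors in parallel, each spanning the full gap.
C₁ = κ₁ε₀A₁/d = 1.99 × 8.85×10⁻¹² × 4.52×10⁻⁴ / 6.91×10⁻³ = 1.15×10⁻¹² F.
C₂ = κ₂ε₀A₂/d = 7.86 × 8.85×10⁻¹² × 1.20×10⁻³ / 6.91×10⁻³ = 1.21×10⁻¹¹ F.
C = C₁ + C₂ = 1.32×10⁻¹¹ F.
Q = CV = 1.32×10⁻¹¹ × 8.11 = 1.07×10⁻¹⁰ C.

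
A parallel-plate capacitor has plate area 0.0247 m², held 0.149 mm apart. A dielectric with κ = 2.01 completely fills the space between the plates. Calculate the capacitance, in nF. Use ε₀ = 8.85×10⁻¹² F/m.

2.95 nF

C = κε₀A/d = 2.01 × 8.85×10⁻¹² × 2.47×10⁻² / 1.49×10⁻⁴ = 2.95×10⁻⁹ F.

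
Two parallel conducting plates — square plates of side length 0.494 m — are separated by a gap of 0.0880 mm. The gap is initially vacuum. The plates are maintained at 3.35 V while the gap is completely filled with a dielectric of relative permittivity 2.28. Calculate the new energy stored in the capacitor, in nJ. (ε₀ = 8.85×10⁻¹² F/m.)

A = (0.494 m)² = 0.244 m².
Initially C₁ = ε₀A/d = 8.85×10⁻¹² × 0.244 / 8.80×10⁻⁵ = 2.45×10⁻⁸ F.
U₁ = 1.38×10⁻⁷ J.
Battery connected ⇒ V is held fixed. C₂ = 2.28 C₁ and U = ½CV², so U₂/U₁ = C₂/C₁ = 2.28.
U₂ = 2.28 × 1.38×10⁻⁷ = 3.14×10⁻⁷ J.

U ≈ 314 nJ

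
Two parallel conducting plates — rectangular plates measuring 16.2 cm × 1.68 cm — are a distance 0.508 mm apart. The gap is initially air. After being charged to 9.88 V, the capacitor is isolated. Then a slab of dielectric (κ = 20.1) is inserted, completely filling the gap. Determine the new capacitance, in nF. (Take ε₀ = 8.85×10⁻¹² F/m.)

C ≈ 0.953 nF

A = 16.2 × 1.68 cm² = 2.72×10⁻³ m².
Initially C₁ = ε₀A/d = 8.85×10⁻¹² × 2.72×10⁻³ / 5.08×10⁻⁴ = 4.74×10⁻¹¹ F.
C = κε₀A/d scales with κ, so C₂/C₁ = κ = 20.1.
C₂ = 20.1 × 4.74×10⁻¹¹ = 9.53×10⁻¹⁰ F.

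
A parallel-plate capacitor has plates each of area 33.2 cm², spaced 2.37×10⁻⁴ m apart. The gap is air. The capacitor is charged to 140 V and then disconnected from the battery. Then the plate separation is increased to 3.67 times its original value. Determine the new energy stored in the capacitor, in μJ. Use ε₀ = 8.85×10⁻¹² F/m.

A = 33.2 cm² = 3.32×10⁻³ m².
Initially C₁ = ε₀A/d = 8.85×10⁻¹² × 3.32×10⁻³ / 2.37×10⁻⁴ = 1.24×10⁻¹⁰ F.
U₁ = 1.21×10⁻⁶ J.
Isolated ⇒ Q is held fixed. C₂ = 0.272 C₁ and U = Q²/(2C), so U₂/U₁ = C₁/C₂ = 3.67.
U₂ = 3.67 × 1.21×10⁻⁶ = 4.46×10⁻⁶ J.

U ≈ 4.46 μJ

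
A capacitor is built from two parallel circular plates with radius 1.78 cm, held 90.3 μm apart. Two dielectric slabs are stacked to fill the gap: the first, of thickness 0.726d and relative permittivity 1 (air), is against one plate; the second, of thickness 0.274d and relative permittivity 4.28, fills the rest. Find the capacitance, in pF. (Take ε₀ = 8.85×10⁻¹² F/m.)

A = π(1.78 cm)² = 9.95×10⁻⁴ m².
Stacked slabs ⇒ two capacitors in series, each with the full plate area.
C₁ = κ₁ε₀A/d₁ = 1.00 × 8.85×10⁻¹² × 9.95×10⁻⁴ / 6.56×10⁻⁵ = 1.34×10⁻¹⁰ F.
C₂ = κ₂ε₀A/d₂ = 4.28 × 8.85×10⁻¹² × 9.95×10⁻⁴ / 2.47×10⁻⁵ = 1.52×10⁻⁹ F.
C = (1/C₁ + 1/C₂)⁻¹ = 1.23×10⁻¹⁰ F.

C ≈ 123 pF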